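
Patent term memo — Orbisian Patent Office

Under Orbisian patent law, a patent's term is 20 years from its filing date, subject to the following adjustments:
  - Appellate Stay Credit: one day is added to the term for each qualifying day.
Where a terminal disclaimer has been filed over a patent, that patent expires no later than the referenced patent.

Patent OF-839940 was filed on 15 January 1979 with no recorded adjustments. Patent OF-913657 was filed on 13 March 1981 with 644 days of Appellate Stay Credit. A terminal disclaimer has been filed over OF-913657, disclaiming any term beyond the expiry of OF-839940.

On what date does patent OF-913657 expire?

1999-01-15

Natural term of OF-913657:
  Base: filing + 20 years → 13 March 2001.
  Appellate Stay Credit: +644 days → 17 December 2002.
Expiry of referenced patent OF-839940:
  Base: filing + 20 years → 15 January 1999.
Terminal disclaimer: OF-913657 expires on the earlier of 17 December 2002 and 15 January 1999.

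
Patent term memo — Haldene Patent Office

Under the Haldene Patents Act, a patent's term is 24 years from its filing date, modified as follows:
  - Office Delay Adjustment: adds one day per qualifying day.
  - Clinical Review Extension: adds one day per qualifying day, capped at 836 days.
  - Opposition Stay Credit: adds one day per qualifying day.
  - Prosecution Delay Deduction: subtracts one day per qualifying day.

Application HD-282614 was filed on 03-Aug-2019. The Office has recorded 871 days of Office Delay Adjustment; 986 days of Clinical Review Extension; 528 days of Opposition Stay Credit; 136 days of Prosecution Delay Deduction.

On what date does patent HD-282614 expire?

Base term: filing date + 24 years → 3 August 2043.
Office Delay Adjustment: +871 days → 21 December 2045.
Clinical Review Extension: 986 days claimed exceeds the 836-day cap, so +836 days → 5 April 2048.
Opposition Stay Credit: +528 days → 15 September 2049.
Prosecution Delay Deduction: −136 days → 2 May 2049.

May 2, 2049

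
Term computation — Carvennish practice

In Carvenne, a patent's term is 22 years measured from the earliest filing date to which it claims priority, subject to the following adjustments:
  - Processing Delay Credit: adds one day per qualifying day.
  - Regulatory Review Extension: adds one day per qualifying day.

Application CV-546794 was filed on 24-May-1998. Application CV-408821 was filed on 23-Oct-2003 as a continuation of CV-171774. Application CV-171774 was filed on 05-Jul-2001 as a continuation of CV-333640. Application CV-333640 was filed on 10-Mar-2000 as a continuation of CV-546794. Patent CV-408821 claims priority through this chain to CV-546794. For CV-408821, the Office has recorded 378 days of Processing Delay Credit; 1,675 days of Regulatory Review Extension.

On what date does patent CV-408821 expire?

Earliest priority filing: 24 May 1998.
Base term: 24 May 1998 + 22 years → 24 May 2020.
Processing Delay Credit: +378 days → 6 June 2021.
Regulatory Review Extension: +1675 days → 6 January 2026.

January 6, 2026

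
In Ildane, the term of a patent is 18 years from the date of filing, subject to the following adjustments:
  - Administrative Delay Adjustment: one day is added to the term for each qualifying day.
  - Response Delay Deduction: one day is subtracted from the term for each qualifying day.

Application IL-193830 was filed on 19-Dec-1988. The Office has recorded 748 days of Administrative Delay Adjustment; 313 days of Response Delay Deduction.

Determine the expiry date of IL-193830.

February 27, 2008

Base term: filing date + 18 years → 19 December 2006.
Administrative Delay Adjustment: +748 days → 5 January 2009.
Response Delay Deduction: −313 days → 27 February 2008.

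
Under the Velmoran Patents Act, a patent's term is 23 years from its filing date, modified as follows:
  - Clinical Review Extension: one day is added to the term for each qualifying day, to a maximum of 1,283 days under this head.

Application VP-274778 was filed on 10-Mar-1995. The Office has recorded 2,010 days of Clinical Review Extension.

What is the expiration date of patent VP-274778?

2021-09-13

Base term: filing date + 23 years → 10 March 2018.
Clinical Review Extension: 2010 days claimed exceeds the 1283-day cap, so +1283 days → 13 September 2021.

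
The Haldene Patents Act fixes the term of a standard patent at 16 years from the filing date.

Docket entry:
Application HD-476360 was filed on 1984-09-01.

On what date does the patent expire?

Filing date + 16 years → 1 September 2000.

September 1, 2000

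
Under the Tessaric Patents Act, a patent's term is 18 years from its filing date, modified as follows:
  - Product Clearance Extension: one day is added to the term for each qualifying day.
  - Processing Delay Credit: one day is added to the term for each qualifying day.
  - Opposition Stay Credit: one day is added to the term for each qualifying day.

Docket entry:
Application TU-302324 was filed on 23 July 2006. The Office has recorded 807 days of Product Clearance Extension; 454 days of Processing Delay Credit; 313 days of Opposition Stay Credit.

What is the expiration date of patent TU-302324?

November 13, 2028

Base term: filing date + 18 years → 23 July 2024.
Product Clearance Extension: +807 days → 8 October 2026.
Processing Delay Credit: +454 days → 5 January 2028.
Opposition Stay Credit: +313 days → 13 November 2028.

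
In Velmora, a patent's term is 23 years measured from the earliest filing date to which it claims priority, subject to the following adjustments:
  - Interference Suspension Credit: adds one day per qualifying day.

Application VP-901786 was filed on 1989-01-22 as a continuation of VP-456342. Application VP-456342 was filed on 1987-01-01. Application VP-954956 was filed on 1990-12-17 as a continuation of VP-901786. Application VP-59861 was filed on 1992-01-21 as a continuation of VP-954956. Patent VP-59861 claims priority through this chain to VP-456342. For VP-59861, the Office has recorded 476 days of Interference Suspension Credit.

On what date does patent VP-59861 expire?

2011-04-22

Earliest priority filing: 1 January 1987.
Base term: 1 January 1987 + 23 years → 1 January 2010.
Interference Suspension Credit: +476 days → 22 April 2011.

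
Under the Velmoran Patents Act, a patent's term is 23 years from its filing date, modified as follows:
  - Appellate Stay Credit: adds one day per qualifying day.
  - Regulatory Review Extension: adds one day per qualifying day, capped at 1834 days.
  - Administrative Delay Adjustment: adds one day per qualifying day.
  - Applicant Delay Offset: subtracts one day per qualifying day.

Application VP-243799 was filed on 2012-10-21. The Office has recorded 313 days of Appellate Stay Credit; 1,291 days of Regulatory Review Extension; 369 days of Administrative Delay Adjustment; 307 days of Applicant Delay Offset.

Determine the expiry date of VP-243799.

Base term: filing date + 23 years → 21 October 2035.
Appellate Stay Credit: +313 days → 29 August 2036.
Regulatory Review Extension: 1291 days (within the 1834-day cap) → +1291 days → 12 March 2040.
Administrative Delay Adjustment: +369 days → 16 March 2041.
Applicant Delay Offset: −307 days → 13 May 2040.

May 13, 2040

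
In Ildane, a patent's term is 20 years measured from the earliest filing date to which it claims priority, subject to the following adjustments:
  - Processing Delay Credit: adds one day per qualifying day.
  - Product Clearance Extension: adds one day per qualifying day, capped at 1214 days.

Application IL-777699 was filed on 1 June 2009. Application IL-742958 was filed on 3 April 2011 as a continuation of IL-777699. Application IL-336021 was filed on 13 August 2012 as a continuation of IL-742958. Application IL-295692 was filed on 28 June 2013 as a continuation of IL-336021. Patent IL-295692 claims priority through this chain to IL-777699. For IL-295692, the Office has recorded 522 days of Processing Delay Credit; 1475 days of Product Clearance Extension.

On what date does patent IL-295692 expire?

Earliest priority filing: 1 June 2009.
Base term: 1 June 2009 + 20 years → 1 June 2029.
Processing Delay Credit: +522 days → 5 November 2030.
Product Clearance Extension: 1475 days claimed exceeds the 1214-day cap, so +1214 days → 3 March 2034.

March 3, 2034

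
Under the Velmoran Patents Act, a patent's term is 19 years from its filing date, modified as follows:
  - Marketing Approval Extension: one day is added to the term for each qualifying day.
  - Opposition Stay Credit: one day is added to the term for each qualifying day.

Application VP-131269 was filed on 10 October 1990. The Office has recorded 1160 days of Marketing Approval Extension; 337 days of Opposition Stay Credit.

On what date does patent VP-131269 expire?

November 15, 2013

Base term: filing date + 19 years → 10 October 2009.
Marketing Approval Extension: +1160 days → 13 December 2012.
Opposition Stay Credit: +337 days → 15 November 2013.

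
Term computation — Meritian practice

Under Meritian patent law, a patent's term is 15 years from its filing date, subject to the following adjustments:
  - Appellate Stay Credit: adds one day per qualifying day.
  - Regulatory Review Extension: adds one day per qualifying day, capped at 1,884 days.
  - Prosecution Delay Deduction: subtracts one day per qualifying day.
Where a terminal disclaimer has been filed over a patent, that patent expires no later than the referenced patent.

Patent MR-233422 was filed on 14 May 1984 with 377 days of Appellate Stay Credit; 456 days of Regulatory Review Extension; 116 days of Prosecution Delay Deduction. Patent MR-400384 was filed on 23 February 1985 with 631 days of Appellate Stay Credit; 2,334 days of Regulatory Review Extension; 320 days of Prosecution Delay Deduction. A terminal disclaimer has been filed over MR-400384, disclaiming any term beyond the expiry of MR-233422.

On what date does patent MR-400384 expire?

Natural term of MR-400384:
  Base: filing + 15 years → 23 February 2000.
  Appellate Stay Credit: +631 days → 15 November 2001.
  Regulatory Review Extension: 2334 days claimed exceeds the 1884-day cap, so +1884 days → 12 January 2007.
  Prosecution Delay Deduction: −320 days → 26 February 2006.
Expiry of referenced patent MR-233422:
  Base: filing + 15 years → 14 May 1999.
  Appellate Stay Credit: +377 days → 25 May 2000.
  Regulatory Review Extension: 456 days (within the 1884-day cap) → +456 days → 24 August 2001.
  Prosecution Delay Deduction: −116 days → 30 April 2001.
Terminal disclaimer: MR-400384 expires on the earlier of 26 February 2006 and 30 April 2001.

2001-04-30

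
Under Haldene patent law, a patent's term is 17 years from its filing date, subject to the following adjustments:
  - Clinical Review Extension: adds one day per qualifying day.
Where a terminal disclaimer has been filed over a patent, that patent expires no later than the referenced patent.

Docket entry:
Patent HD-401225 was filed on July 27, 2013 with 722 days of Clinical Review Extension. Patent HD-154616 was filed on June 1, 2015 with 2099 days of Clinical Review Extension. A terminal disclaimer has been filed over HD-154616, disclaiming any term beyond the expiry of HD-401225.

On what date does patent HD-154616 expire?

July 18, 2032

Natural term of HD-154616:
  Base: filing + 17 years → 1 June 2032.
  Clinical Review Extension: +2099 days → 1 March 2038.
Expiry of referenced patent HD-401225:
  Base: filing + 17 years → 27 July 2030.
  Clinical Review Extension: +722 days → 18 July 2032.
Terminal disclaimer: HD-154616 expires on the earlier of 1 March 2038 and 18 July 2032.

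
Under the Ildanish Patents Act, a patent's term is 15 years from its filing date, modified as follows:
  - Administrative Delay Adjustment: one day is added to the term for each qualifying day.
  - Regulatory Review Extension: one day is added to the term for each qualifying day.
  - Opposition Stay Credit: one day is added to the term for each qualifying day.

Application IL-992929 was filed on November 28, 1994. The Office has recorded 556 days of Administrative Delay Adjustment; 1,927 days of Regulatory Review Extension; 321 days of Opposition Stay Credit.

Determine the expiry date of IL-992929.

August 2, 2017

Base term: filing date + 15 years → 28 November 2009.
Administrative Delay Adjustment: +556 days → 7 June 2011.
Regulatory Review Extension: +1927 days → 15 September 2016.
Opposition Stay Credit: +321 days → 2 August 2017.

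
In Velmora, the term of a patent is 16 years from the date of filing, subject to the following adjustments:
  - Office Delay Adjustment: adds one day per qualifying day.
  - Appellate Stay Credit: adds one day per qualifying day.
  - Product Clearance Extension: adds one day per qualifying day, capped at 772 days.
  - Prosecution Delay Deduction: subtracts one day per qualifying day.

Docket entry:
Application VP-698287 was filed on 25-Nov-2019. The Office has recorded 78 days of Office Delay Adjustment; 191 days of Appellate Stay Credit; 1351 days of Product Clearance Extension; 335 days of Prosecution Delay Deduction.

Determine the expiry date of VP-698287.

2037-10-31

Base term: filing date + 16 years → 25 November 2035.
Office Delay Adjustment: +78 days → 11 February 2036.
Appellate Stay Credit: +191 days → 20 August 2036.
Product Clearance Extension: 1351 days claimed exceeds the 772-day cap, so +772 days → 1 October 2038.
Prosecution Delay Deduction: −335 days → 31 October 2037.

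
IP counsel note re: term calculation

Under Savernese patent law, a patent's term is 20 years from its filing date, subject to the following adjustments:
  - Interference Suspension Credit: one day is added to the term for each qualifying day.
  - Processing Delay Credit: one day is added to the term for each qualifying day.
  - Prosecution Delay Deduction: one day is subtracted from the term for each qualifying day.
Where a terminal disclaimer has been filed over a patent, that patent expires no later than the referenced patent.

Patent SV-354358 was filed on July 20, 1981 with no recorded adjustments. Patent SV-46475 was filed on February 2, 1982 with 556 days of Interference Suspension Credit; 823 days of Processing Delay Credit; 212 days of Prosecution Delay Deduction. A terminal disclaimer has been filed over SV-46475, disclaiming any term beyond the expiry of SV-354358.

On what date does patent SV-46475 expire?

2001-07-20

Natural term of SV-46475:
  Base: filing + 20 years → 2 February 2002.
  Interference Suspension Credit: +556 days → 12 August 2003.
  Processing Delay Credit: +823 days → 12 November 2005.
  Prosecution Delay Deduction: −212 days → 14 April 2005.
Expiry of referenced patent SV-354358:
  Base: filing + 20 years → 20 July 2001.
Terminal disclaimer: SV-46475 expires on the earlier of 14 April 2005 and 20 July 2001.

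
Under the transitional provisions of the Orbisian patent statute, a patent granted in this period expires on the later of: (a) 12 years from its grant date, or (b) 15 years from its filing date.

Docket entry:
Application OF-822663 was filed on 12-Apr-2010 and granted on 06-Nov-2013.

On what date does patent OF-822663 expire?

(a) grant + 12 years → 6 November 2025.
(b) filing + 15 years → 12 April 2025.
Later of the two: 6 November 2025.

November 6, 2025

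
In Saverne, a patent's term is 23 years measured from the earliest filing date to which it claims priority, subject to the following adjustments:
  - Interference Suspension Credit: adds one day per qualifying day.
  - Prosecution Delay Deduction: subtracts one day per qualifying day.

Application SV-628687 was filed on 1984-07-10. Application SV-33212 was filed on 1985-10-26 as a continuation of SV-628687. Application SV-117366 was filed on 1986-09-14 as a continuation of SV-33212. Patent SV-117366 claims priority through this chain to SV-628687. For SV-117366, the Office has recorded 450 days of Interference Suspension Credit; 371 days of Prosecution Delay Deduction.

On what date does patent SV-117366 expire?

September 27, 2007

Earliest priority filing: 10 July 1984.
Base term: 10 July 1984 + 23 years → 10 July 2007.
Interference Suspension Credit: +450 days → 2 October 2008.
Prosecution Delay Deduction: −371 days → 27 September 2007.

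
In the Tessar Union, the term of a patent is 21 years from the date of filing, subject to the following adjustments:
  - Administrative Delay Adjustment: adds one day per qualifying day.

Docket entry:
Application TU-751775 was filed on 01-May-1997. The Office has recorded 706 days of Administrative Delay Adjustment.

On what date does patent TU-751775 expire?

2020-04-06

Base term: filing date + 21 years → 1 May 2018.
Administrative Delay Adjustment: +706 days → 6 April 2020.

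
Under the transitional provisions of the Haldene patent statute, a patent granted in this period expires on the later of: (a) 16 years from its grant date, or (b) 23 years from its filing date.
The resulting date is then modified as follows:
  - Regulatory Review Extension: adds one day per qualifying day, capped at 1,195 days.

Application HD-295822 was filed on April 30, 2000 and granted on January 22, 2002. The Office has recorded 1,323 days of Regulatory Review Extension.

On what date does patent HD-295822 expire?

(a) grant + 16 years → 22 January 2018.
(b) filing + 23 years → 30 April 2023.
Later of the two: 30 April 2023.
Regulatory Review Extension: 1323 days claimed exceeds the 1195-day cap, so +1195 days → 7 August 2026.

2026-08-07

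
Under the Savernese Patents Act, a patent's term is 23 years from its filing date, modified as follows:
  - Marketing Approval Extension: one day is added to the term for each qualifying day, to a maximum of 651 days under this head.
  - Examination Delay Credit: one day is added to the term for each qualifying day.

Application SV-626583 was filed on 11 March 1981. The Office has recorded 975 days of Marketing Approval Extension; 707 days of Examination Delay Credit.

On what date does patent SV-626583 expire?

Base term: filing date + 23 years → 11 March 2004.
Marketing Approval Extension: 975 days claimed exceeds the 651-day cap, so +651 days → 22 December 2005.
Examination Delay Credit: +707 days → 29 November 2007.

2007-11-29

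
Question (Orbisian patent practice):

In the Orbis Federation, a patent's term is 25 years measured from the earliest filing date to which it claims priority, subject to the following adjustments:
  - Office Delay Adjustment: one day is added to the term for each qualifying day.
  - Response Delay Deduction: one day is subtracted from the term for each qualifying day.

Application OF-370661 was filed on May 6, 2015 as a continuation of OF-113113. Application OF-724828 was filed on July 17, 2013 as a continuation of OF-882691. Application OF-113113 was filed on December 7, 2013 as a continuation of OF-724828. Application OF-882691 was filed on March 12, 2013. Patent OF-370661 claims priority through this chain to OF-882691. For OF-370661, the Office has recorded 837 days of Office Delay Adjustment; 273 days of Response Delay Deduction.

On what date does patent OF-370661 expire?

2039-09-27

Earliest priority filing: 12 March 2013.
Base term: 12 March 2013 + 25 years → 12 March 2038.
Office Delay Adjustment: +837 days → 26 June 2040.
Response Delay Deduction: −273 days → 27 September 2039.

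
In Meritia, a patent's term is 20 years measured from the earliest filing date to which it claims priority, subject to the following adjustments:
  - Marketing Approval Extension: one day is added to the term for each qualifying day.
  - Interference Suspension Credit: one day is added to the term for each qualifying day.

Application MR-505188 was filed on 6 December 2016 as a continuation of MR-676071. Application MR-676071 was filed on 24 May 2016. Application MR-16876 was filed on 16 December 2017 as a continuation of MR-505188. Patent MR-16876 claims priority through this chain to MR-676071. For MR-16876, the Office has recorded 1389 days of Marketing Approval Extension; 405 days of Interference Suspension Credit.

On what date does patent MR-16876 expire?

Earliest priority filing: 24 May 2016.
Base term: 24 May 2016 + 20 years → 24 May 2036.
Marketing Approval Extension: +1389 days → 13 March 2040.
Interference Suspension Credit: +405 days → 22 April 2041.

April 22, 2041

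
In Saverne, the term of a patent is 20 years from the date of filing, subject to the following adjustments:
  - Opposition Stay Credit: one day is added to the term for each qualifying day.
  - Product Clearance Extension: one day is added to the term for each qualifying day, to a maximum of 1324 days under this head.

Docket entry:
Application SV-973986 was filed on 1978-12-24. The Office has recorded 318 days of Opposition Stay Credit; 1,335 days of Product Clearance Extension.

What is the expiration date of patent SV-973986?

June 23, 2003

Base term: filing date + 20 years → 24 December 1998.
Opposition Stay Credit: +318 days → 7 November 1999.
Product Clearance Extension: 1335 days claimed exceeds the 1324-day cap, so +1324 days → 23 June 2003.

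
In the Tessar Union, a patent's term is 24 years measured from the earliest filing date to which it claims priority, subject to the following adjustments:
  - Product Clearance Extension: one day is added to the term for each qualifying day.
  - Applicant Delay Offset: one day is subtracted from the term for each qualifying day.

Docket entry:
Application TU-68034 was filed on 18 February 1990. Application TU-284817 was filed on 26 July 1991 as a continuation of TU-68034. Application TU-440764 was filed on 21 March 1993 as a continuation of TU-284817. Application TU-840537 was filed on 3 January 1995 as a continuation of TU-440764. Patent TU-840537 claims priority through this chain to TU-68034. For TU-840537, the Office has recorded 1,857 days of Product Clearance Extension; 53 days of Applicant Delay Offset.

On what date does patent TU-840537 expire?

2019-01-27

Earliest priority filing: 18 February 1990.
Base term: 18 February 1990 + 24 years → 18 February 2014.
Product Clearance Extension: +1857 days → 21 March 2019.
Applicant Delay Offset: −53 days → 27 January 2019.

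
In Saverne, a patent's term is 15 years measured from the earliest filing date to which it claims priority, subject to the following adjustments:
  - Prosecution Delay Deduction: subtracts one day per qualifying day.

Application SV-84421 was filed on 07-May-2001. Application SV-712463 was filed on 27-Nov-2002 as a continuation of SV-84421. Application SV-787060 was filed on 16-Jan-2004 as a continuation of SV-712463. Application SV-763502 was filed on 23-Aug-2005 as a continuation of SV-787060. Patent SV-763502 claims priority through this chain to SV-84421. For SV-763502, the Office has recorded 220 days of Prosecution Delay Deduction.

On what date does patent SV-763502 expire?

Earliest priority filing: 7 May 2001.
Base term: 7 May 2001 + 15 years → 7 May 2016.
Prosecution Delay Deduction: −220 days → 30 September 2015.

September 30, 2015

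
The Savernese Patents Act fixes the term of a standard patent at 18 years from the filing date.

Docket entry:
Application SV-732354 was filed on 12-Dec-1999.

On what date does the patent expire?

December 12, 2017

Filing date + 18 years → 12 December 2017.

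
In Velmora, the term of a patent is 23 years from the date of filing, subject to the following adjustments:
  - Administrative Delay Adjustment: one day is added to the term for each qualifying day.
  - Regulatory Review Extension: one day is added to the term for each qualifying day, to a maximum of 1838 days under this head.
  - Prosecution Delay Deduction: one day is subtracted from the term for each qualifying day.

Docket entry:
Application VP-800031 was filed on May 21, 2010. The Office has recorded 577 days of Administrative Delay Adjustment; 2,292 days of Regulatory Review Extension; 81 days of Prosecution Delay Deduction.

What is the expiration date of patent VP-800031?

Base term: filing date + 23 years → 21 May 2033.
Administrative Delay Adjustment: +577 days → 19 December 2034.
Regulatory Review Extension: 2292 days claimed exceeds the 1838-day cap, so +1838 days → 31 December 2039.
Prosecution Delay Deduction: −81 days → 11 October 2039.

October 11, 2039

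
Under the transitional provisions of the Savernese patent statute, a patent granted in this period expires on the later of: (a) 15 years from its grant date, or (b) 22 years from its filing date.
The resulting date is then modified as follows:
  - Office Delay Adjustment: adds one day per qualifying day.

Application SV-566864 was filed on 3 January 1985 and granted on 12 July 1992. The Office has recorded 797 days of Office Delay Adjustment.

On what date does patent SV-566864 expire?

September 16, 2009

(a) grant + 15 years → 12 July 2007.
(b) filing + 22 years → 3 January 2007.
Later of the two: 12 July 2007.
Office Delay Adjustment: +797 days → 16 September 2009.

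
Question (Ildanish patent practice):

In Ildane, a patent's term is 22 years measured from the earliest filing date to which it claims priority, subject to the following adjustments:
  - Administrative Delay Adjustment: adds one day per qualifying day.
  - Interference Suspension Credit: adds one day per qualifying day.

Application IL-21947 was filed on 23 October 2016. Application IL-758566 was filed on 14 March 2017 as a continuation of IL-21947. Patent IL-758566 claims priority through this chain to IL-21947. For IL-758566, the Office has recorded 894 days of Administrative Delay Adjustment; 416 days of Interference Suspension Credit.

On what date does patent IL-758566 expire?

2042-05-25

Earliest priority filing: 23 October 2016.
Base term: 23 October 2016 + 22 years → 23 October 2038.
Administrative Delay Adjustment: +894 days → 4 April 2041.
Interference Suspension Credit: +416 days → 25 May 2042.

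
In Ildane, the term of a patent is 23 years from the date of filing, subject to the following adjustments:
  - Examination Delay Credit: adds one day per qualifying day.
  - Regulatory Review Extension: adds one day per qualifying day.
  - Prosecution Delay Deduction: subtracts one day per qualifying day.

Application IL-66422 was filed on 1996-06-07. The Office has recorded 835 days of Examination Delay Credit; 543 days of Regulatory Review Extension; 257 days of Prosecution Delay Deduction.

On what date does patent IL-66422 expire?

Base term: filing date + 23 years → 7 June 2019.
Examination Delay Credit: +835 days → 19 September 2021.
Regulatory Review Extension: +543 days → 16 March 2023.
Prosecution Delay Deduction: −257 days → 2 July 2022.

2022-07-02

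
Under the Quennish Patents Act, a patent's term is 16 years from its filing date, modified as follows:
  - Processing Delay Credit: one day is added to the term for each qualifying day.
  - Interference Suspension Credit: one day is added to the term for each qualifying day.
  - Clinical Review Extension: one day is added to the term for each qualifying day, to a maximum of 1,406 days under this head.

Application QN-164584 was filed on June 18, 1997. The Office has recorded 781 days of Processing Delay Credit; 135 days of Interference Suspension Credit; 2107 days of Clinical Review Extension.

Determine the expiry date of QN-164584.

2019-10-27

Base term: filing date + 16 years → 18 June 2013.
Processing Delay Credit: +781 days → 8 August 2015.
Interference Suspension Credit: +135 days → 21 December 2015.
Clinical Review Extension: 2107 days claimed exceeds the 1406-day cap, so +1406 days → 27 October 2019.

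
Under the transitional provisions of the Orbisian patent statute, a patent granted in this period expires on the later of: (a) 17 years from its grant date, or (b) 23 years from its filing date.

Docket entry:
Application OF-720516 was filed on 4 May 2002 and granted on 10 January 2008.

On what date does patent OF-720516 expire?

May 4, 2025

(a) grant + 17 years → 10 January 2025.
(b) filing + 23 years → 4 May 2025.
Later of the two: 4 May 2025.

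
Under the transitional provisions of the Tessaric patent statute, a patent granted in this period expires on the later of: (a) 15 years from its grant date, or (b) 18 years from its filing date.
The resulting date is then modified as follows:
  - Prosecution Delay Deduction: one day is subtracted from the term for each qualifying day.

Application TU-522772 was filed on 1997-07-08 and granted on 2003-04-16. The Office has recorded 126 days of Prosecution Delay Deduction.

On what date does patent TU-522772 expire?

December 11, 2017

(a) grant + 15 years → 16 April 2018.
(b) filing + 18 years → 8 July 2015.
Later of the two: 16 April 2018.
Prosecution Delay Deduction: −126 days → 11 December 2017.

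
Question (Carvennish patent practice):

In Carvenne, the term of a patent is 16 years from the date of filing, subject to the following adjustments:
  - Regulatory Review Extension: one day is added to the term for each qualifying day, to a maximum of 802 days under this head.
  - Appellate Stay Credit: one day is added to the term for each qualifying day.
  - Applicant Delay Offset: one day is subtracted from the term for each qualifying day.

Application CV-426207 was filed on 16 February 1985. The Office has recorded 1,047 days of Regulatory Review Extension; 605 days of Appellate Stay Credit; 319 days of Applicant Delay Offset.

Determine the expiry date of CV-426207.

Base term: filing date + 16 years → 16 February 2001.
Regulatory Review Extension: 1047 days claimed exceeds the 802-day cap, so +802 days → 29 April 2003.
Appellate Stay Credit: +605 days → 24 December 2004.
Applicant Delay Offset: −319 days → 9 February 2004.

February 9, 2004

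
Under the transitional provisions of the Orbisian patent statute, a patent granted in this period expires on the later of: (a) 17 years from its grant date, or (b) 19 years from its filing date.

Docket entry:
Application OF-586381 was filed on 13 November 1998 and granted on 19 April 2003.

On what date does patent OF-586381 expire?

2020-04-19

(a) grant + 17 years → 19 April 2020.
(b) filing + 19 years → 13 November 2017.
Later of the two: 19 April 2020.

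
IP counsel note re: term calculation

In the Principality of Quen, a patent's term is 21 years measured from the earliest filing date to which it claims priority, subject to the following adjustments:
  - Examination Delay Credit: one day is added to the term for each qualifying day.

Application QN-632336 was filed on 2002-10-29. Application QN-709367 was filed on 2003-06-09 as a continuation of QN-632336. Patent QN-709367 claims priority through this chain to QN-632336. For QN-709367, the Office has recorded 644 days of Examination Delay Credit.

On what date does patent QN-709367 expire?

2025-08-03

Earliest priority filing: 29 October 2002.
Base term: 29 October 2002 + 21 years → 29 October 2023.
Examination Delay Credit: +644 days → 3 August 2025.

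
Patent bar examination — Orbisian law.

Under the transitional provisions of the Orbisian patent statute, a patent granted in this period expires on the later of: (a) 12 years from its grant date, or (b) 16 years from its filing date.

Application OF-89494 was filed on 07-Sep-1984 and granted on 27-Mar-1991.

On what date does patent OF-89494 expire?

(a) grant + 12 years → 27 March 2003.
(b) filing + 16 years → 7 September 2000.
Later of the two: 27 March 2003.

2003-03-27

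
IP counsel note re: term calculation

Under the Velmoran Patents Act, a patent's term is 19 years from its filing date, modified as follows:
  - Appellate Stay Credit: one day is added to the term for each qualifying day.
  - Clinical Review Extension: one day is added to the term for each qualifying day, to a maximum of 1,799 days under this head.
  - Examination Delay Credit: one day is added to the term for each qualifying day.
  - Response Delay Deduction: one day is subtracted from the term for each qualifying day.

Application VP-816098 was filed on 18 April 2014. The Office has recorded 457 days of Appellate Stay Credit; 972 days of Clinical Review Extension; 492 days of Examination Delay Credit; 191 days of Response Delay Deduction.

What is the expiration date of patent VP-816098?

2038-01-12

Base term: filing date + 19 years → 18 April 2033.
Appellate Stay Credit: +457 days → 19 July 2034.
Clinical Review Extension: 972 days (within the 1799-day cap) → +972 days → 17 March 2037.
Examination Delay Credit: +492 days → 22 July 2038.
Response Delay Deduction: −191 days → 12 January 2038.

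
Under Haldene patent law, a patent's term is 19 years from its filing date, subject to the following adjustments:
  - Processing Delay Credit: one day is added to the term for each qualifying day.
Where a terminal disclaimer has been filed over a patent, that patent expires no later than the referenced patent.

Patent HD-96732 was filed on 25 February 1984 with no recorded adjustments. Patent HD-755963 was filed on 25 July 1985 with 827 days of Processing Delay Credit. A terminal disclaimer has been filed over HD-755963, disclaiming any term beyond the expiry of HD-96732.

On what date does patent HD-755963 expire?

Natural term of HD-755963:
  Base: filing + 19 years → 25 July 2004.
  Processing Delay Credit: +827 days → 30 October 2006.
Expiry of referenced patent HD-96732:
  Base: filing + 19 years → 25 February 2003.
Terminal disclaimer: HD-755963 expires on the earlier of 30 October 2006 and 25 February 2003.

2003-02-25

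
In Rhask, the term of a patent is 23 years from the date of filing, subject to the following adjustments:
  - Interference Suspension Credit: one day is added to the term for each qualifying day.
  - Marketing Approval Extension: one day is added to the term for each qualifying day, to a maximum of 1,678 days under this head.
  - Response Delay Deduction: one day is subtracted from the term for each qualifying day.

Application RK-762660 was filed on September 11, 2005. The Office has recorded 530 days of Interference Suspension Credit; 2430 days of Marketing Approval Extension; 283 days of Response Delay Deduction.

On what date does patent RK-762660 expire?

2033-12-19

Base term: filing date + 23 years → 11 September 2028.
Interference Suspension Credit: +530 days → 23 February 2030.
Marketing Approval Extension: 2430 days claimed exceeds the 1678-day cap, so +1678 days → 28 September 2034.
Response Delay Deduction: −283 days → 19 December 2033.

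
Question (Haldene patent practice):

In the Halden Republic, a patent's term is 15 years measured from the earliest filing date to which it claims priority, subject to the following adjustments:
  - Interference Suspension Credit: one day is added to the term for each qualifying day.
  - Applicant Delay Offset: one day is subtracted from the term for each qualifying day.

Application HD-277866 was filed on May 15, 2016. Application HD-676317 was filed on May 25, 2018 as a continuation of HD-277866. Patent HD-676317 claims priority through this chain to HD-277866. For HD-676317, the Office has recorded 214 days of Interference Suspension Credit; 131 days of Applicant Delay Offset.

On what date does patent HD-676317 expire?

Earliest priority filing: 15 May 2016.
Base term: 15 May 2016 + 15 years → 15 May 2031.
Interference Suspension Credit: +214 days → 15 December 2031.
Applicant Delay Offset: −131 days → 6 August 2031.

2031-08-06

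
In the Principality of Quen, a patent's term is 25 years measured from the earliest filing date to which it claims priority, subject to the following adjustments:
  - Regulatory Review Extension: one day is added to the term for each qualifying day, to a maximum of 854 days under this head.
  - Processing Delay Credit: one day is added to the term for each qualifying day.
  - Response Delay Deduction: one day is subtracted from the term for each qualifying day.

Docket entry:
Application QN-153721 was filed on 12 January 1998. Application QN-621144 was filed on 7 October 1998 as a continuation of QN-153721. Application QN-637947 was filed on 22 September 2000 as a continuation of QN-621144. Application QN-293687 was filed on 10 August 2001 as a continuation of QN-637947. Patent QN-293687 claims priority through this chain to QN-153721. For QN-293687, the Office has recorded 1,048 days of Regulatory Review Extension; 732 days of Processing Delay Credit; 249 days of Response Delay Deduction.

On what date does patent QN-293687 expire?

September 10, 2026

Earliest priority filing: 12 January 1998.
Base term: 12 January 1998 + 25 years → 12 January 2023.
Regulatory Review Extension: 1048 days claimed exceeds the 854-day cap, so +854 days → 15 May 2025.
Processing Delay Credit: +732 days → 17 May 2027.
Response Delay Deduction: −249 days → 10 September 2026.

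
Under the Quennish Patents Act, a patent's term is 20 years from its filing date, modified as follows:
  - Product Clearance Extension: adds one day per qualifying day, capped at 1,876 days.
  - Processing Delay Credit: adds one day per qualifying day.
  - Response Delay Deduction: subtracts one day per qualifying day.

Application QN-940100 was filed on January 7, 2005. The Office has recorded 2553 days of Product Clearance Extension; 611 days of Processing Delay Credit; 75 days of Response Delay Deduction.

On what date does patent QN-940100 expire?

August 16, 2031

Base term: filing date + 20 years → 7 January 2025.
Product Clearance Extension: 2553 days claimed exceeds the 1876-day cap, so +1876 days → 26 February 2030.
Processing Delay Credit: +611 days → 30 October 2031.
Response Delay Deduction: −75 days → 16 August 2031.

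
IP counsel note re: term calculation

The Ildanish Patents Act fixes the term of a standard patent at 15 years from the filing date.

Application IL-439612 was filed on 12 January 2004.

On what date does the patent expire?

2019-01-12

Filing date + 15 years → 12 January 2019.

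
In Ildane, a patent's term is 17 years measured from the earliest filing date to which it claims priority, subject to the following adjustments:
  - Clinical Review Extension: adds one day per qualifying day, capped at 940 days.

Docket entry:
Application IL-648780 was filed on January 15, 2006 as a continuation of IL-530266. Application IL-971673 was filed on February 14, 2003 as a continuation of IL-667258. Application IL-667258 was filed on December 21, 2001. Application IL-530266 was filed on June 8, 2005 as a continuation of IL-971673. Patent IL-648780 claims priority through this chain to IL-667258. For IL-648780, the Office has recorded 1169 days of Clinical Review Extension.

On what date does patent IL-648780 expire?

July 18, 2021

Earliest priority filing: 21 December 2001.
Base term: 21 December 2001 + 17 years → 21 December 2018.
Clinical Review Extension: 1169 days claimed exceeds the 940-day cap, so +940 days → 18 July 2021.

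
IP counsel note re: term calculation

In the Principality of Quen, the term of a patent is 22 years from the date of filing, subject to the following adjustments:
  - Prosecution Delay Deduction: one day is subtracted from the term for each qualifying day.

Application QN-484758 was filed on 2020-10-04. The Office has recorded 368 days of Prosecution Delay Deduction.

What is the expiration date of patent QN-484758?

2041-10-01

Base term: filing date + 22 years → 4 October 2042.
Prosecution Delay Deduction: −368 days → 1 October 2041.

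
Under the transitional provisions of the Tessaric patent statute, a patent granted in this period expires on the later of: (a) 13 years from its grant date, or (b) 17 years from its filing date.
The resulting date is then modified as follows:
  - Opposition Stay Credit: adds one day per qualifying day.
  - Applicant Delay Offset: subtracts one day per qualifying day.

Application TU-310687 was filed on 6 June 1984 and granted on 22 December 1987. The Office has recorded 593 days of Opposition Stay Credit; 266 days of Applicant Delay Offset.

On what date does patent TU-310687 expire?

(a) grant + 13 years → 22 December 2000.
(b) filing + 17 years → 6 June 2001.
Later of the two: 6 June 2001.
Opposition Stay Credit: +593 days → 20 January 2003.
Applicant Delay Offset: −266 days → 29 April 2002.

2002-04-29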